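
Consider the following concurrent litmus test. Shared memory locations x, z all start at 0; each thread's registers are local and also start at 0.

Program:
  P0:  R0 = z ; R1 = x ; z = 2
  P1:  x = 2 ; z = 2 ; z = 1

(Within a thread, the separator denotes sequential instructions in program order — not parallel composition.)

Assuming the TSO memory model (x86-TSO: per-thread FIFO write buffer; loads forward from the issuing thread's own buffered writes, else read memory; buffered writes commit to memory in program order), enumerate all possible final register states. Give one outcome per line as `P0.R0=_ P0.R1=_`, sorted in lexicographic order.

P0.R0=0 P0.R1=0
P0.R0=0 P0.R1=2
P0.R0=1 P0.R1=2
P0.R0=2 P0.R1=2

outcome vector order: (P0.R0,P0.R1)
|TSO outcomes| = 4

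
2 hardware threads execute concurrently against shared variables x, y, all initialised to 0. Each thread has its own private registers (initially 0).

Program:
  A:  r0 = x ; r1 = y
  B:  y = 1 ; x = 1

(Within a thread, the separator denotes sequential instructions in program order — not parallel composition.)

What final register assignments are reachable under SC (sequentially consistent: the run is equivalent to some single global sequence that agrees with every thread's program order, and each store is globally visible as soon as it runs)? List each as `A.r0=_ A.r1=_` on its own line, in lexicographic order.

A.r0=0 A.r1=0
A.r0=0 A.r1=1
A.r0=1 A.r1=1

outcome vector order: (A.r0,A.r1)
|SC outcomes| = 3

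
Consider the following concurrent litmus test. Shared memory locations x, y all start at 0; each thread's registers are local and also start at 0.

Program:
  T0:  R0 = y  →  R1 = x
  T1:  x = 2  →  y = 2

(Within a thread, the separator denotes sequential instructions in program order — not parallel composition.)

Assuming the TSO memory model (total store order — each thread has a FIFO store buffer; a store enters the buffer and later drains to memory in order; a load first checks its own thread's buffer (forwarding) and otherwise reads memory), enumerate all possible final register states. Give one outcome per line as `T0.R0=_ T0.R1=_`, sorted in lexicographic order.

outcome vector order: (T0.R0,T0.R1)
|TSO outcomes| = 3

T0.R0=0 T0.R1=0
T0.R0=0 T0.R1=2
T0.R0=2 T0.R1=2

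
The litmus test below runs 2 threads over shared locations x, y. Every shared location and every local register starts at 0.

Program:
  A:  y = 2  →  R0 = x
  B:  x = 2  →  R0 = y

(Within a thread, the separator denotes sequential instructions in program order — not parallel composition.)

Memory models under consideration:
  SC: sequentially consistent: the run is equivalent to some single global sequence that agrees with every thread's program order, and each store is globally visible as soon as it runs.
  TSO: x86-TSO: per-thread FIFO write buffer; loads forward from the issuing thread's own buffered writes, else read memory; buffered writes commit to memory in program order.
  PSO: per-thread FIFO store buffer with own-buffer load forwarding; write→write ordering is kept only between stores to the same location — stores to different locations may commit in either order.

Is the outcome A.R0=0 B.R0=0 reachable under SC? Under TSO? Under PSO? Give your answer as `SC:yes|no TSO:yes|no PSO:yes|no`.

outcome vector order: (A.R0,B.R0)
SC (3): <0 2>, <2 0>, <2 2>
TSO (4): <0 0>, <0 2>, <2 0>, <2 2>
PSO (4): <0 0>, <0 2>, <2 0>, <2 2>
target <0 0> ∈ {TSO,PSO}

SC:no TSO:yes PSO:yes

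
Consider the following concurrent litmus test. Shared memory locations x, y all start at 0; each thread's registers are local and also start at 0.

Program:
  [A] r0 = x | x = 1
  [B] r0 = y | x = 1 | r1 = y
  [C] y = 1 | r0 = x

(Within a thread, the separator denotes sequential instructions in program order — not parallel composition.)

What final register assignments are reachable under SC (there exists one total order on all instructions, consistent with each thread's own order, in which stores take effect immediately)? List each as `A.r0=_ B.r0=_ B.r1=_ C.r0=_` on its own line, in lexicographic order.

outcome vector order: (A.r0,B.r0,B.r1,C.r0)
|SC outcomes| = 10

A.r0=0 B.r0=0 B.r1=0 C.r0=1
A.r0=0 B.r0=0 B.r1=1 C.r0=0
A.r0=0 B.r0=0 B.r1=1 C.r0=1
A.r0=0 B.r0=1 B.r1=1 C.r0=0
A.r0=0 B.r0=1 B.r1=1 C.r0=1
A.r0=1 B.r0=0 B.r1=0 C.r0=1
A.r0=1 B.r0=0 B.r1=1 C.r0=0
A.r0=1 B.r0=0 B.r1=1 C.r0=1
A.r0=1 B.r0=1 B.r1=1 C.r0=0
A.r0=1 B.r0=1 B.r1=1 C.r0=1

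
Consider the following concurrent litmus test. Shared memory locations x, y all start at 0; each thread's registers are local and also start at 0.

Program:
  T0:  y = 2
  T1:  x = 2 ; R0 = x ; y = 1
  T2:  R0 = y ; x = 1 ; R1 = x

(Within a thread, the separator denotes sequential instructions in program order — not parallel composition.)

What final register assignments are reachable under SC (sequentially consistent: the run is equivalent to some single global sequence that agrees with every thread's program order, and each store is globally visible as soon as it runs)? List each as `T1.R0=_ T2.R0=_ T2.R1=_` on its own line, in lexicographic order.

outcome vector order: (T1.R0,T2.R0,T2.R1)
|SC outcomes| = 7

T1.R0=1 T2.R0=0 T2.R1=1
T1.R0=1 T2.R0=2 T2.R1=1
T1.R0=2 T2.R0=0 T2.R1=1
T1.R0=2 T2.R0=0 T2.R1=2
T1.R0=2 T2.R0=1 T2.R1=1
T1.R0=2 T2.R0=2 T2.R1=1
T1.R0=2 T2.R0=2 T2.R1=2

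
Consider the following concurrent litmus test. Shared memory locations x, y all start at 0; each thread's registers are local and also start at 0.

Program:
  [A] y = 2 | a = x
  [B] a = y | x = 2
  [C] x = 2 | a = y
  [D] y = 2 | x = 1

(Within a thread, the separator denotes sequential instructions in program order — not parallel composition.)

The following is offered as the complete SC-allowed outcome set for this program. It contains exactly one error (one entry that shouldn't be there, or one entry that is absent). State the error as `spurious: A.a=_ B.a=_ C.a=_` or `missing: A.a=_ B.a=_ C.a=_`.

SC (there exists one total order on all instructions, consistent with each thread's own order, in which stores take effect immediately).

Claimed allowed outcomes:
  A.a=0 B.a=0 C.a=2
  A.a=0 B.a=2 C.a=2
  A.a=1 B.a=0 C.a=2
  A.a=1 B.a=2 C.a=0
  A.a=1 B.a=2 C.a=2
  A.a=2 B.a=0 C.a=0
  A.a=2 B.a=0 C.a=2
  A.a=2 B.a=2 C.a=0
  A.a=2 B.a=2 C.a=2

missing: A.a=1 B.a=0 C.a=0

outcome vector order: (A.a,B.a,C.a)
SC (10): 0/0/2; 0/2/2; 1/0/0; 1/0/2; 1/2/0; 1/2/2; 2/0/0; 2/0/2; 2/2/0; 2/2/2
SC∖claimed = {1/0/0}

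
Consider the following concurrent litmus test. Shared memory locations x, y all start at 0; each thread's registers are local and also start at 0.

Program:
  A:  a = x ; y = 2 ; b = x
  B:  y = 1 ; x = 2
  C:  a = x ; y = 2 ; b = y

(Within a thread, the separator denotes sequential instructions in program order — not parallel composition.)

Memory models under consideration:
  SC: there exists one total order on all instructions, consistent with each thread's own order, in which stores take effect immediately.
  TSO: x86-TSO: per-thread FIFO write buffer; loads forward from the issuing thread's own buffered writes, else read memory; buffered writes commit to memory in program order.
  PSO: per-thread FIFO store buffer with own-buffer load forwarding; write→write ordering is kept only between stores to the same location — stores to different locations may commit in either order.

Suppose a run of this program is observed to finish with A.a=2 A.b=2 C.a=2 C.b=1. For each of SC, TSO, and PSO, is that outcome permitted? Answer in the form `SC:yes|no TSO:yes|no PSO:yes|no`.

outcome vector order: (A.a,A.b,C.a,C.b)
[SC] allowed = {(0,0,0,1); (0,0,0,2); (0,0,2,2); (0,2,0,1); (0,2,0,2); (0,2,2,2); (2,2,0,1); (2,2,0,2); (2,2,2,2)}
[TSO] allowed = {(0,0,0,1); (0,0,0,2); (0,0,2,2); (0,2,0,1); (0,2,0,2); (0,2,2,2); (2,2,0,1); (2,2,0,2); (2,2,2,2)}
[PSO] allowed = {(0,0,0,1); (0,0,0,2); (0,0,2,1); (0,0,2,2); (0,2,0,1); (0,2,0,2); (0,2,2,1); (0,2,2,2); (2,2,0,1); (2,2,0,2); (2,2,2,1); (2,2,2,2)}
target (2,2,2,1) ∈ {PSO}

SC:no TSO:no PSO:yes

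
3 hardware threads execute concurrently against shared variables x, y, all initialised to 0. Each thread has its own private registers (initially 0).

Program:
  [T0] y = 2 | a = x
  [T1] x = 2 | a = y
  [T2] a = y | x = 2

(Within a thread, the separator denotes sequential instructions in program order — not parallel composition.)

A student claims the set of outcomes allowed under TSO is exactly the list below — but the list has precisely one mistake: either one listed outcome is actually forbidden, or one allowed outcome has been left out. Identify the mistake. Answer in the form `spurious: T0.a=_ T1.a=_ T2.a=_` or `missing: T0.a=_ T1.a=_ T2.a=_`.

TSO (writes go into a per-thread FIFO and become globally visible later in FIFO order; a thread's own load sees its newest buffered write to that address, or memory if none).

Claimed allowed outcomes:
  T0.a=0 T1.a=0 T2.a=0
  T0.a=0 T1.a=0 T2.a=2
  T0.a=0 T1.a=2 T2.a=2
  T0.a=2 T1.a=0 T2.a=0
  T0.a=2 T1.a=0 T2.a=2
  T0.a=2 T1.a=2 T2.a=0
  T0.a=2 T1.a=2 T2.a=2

outcome vector order: (T0.a,T1.a,T2.a)
[TSO] allowed = {<0 0 0>, <0 0 2>, <0 2 0>, <0 2 2>, <2 0 0>, <2 0 2>, <2 2 0>, <2 2 2>}
TSO∖claimed = {<0 2 0>}

missing: T0.a=0 T1.a=2 T2.a=0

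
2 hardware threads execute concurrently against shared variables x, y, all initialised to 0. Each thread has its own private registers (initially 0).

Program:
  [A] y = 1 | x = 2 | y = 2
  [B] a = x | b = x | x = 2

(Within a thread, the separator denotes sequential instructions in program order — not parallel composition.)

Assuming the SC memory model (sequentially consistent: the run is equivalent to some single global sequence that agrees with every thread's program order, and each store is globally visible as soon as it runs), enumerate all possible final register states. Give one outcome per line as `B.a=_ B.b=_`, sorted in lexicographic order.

B.a=0 B.b=0
B.a=0 B.b=2
B.a=2 B.b=2

outcome vector order: (B.a,B.b)
|SC outcomes| = 3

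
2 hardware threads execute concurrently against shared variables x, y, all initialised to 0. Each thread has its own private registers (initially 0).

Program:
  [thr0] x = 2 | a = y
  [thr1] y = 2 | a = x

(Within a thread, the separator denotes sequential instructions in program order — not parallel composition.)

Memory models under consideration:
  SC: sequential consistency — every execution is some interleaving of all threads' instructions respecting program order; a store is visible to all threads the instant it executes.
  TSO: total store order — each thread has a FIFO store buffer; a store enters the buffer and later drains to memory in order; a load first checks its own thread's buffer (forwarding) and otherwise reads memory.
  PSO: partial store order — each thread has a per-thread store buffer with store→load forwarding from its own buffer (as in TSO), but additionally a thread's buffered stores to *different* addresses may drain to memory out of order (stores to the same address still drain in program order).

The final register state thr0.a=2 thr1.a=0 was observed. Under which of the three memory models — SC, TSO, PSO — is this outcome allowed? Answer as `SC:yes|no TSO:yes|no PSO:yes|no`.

outcome vector order: (thr0.a,thr1.a)
SC: 3 outcomes — {<0 2>; <2 0>; <2 2>}
TSO: 4 outcomes — {<0 0>; <0 2>; <2 0>; <2 2>}
PSO: 4 outcomes — {<0 0>; <0 2>; <2 0>; <2 2>}
target <2 0> ∈ {SC,TSO,PSO}

SC:yes TSO:yes PSO:yes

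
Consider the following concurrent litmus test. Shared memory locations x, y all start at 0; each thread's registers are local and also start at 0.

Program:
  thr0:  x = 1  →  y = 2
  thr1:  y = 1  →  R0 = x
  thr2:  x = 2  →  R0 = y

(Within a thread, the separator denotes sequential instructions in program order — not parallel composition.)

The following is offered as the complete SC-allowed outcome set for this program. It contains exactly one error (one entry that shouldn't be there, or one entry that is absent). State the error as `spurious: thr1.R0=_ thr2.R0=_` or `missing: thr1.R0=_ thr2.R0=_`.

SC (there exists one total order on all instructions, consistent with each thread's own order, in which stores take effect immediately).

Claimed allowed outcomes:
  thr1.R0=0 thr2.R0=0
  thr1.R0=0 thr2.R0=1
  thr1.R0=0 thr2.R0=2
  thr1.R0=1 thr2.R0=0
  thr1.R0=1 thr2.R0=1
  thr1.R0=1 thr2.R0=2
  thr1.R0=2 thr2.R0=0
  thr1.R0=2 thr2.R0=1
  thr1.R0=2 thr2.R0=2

outcome vector order: (thr1.R0,thr2.R0)
SC: 8 outcomes — {0/1; 0/2; 1/0; 1/1; 1/2; 2/0; 2/1; 2/2}
claimed∖SC = {0/0}

spurious: thr1.R0=0 thr2.R0=0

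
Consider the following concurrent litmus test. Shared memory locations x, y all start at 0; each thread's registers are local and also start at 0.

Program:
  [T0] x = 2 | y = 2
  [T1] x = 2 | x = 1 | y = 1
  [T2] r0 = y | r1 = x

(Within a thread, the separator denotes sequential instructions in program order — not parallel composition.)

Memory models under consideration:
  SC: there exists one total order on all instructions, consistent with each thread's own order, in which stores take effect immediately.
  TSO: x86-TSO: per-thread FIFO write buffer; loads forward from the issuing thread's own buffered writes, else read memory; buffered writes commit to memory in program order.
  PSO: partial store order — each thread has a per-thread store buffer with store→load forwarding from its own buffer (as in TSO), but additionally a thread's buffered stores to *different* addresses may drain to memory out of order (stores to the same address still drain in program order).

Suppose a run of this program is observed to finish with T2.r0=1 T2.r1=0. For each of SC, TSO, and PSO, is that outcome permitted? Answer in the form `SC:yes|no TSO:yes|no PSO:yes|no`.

outcome vector order: (T2.r0,T2.r1)
under SC → <0 0>, <0 1>, <0 2>, <1 1>, <1 2>, <2 1>, <2 2>
under TSO → <0 0>, <0 1>, <0 2>, <1 1>, <1 2>, <2 1>, <2 2>
under PSO → <0 0>, <0 1>, <0 2>, <1 0>, <1 1>, <1 2>, <2 0>, <2 1>, <2 2>
target <1 0> ∈ {PSO}

SC:no TSO:no PSO:yes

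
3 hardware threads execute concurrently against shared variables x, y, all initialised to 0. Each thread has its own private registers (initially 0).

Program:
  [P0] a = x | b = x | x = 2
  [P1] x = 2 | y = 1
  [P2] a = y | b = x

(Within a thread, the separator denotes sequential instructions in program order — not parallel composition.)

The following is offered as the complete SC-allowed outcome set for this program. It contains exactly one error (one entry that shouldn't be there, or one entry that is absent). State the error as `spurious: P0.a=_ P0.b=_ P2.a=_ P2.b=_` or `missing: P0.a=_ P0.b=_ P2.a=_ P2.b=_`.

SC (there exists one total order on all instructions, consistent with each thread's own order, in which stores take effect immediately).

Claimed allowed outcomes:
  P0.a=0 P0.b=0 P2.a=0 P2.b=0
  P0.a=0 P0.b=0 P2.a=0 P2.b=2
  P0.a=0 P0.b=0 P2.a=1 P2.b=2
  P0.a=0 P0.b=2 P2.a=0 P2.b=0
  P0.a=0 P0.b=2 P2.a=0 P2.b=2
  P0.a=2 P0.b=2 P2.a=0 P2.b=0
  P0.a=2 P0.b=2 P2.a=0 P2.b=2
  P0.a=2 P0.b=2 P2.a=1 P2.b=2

missing: P0.a=0 P0.b=2 P2.a=1 P2.b=2

outcome vector order: (P0.a,P0.b,P2.a,P2.b)
[SC] allowed = {0/0/0/0, 0/0/0/2, 0/0/1/2, 0/2/0/0, 0/2/0/2, 0/2/1/2, 2/2/0/0, 2/2/0/2, 2/2/1/2}
SC∖claimed = {0/2/1/2}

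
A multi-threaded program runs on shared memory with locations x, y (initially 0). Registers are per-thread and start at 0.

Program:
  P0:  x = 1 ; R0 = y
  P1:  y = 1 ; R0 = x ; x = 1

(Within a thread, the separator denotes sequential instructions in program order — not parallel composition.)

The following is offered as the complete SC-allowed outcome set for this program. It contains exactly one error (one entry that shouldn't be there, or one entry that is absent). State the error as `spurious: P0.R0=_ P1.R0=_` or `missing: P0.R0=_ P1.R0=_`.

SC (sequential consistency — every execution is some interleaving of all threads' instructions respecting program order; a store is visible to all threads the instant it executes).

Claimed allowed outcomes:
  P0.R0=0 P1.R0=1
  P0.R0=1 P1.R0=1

outcome vector order: (P0.R0,P1.R0)
SC: 3 outcomes — {0/1, 1/0, 1/1}
SC∖claimed = {1/0}

missing: P0.R0=1 P1.R0=0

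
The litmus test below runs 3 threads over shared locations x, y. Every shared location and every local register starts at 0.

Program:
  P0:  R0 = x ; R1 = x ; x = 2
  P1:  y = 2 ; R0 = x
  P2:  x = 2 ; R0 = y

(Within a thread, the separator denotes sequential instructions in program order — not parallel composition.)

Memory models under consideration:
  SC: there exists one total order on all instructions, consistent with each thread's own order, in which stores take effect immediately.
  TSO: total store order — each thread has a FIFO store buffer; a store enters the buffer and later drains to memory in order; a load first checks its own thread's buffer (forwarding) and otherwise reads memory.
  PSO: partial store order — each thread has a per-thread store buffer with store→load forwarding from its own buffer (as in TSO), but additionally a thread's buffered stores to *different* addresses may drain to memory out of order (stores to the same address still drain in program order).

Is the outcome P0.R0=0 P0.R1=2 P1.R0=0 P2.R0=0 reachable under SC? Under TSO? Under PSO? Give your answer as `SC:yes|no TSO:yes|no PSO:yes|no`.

SC:no TSO:yes PSO:yes

outcome vector order: (P0.R0,P0.R1,P1.R0,P2.R0)
[SC] allowed = {0002, 0020, 0022, 0202, 0220, 0222, 2202, 2220, 2222}
[TSO] allowed = {0000, 0002, 0020, 0022, 0200, 0202, 0220, 0222, 2200, 2202, 2220, 2222}
[PSO] allowed = {0000, 0002, 0020, 0022, 0200, 0202, 0220, 0222, 2200, 2202, 2220, 2222}
target 0200 ∈ {TSO,PSO}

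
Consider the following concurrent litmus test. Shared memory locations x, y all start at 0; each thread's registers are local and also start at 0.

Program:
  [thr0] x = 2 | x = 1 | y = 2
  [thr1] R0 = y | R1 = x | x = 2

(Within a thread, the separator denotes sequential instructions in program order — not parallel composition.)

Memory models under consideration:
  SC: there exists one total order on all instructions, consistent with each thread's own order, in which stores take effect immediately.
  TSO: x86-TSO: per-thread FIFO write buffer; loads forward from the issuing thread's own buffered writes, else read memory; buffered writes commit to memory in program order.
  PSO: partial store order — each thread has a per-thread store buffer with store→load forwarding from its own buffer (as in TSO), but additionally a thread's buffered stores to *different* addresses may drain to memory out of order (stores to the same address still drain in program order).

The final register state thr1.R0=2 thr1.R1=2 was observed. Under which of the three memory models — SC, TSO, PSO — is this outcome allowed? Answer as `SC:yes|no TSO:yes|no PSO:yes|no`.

outcome vector order: (thr1.R0,thr1.R1)
under SC → 00, 01, 02, 21
under TSO → 00, 01, 02, 21
under PSO → 00, 01, 02, 20, 21, 22
target 22 ∈ {PSO}

SC:no TSO:no PSO:yes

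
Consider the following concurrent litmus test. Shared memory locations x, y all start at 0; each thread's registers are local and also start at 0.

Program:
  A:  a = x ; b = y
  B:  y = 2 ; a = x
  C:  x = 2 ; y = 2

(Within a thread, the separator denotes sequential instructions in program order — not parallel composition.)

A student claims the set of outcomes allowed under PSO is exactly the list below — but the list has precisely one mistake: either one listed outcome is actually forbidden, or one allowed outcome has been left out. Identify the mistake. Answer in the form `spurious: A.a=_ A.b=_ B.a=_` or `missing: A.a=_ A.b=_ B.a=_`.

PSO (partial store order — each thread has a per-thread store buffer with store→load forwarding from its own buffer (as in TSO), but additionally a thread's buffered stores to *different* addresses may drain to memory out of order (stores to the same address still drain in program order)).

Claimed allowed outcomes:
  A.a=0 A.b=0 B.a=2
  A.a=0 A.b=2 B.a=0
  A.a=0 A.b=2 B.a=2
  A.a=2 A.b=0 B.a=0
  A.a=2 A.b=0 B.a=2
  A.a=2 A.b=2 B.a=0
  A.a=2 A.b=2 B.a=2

outcome vector order: (A.a,A.b,B.a)
under PSO → <0 0 0>, <0 0 2>, <0 2 0>, <0 2 2>, <2 0 0>, <2 0 2>, <2 2 0>, <2 2 2>
PSO∖claimed = {<0 0 0>}

missing: A.a=0 A.b=0 B.a=0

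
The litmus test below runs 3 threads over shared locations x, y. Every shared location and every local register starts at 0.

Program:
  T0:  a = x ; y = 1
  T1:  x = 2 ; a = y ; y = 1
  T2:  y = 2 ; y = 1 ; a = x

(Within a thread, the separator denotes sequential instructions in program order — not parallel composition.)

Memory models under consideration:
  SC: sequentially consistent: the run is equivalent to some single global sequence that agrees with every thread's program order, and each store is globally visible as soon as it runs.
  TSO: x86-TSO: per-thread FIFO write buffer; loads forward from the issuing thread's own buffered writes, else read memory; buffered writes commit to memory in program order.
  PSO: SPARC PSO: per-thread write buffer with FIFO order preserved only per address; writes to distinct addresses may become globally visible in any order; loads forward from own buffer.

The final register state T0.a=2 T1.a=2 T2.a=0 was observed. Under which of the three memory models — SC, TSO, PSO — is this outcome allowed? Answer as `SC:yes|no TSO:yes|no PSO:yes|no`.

SC:no TSO:yes PSO:yes

outcome vector order: (T0.a,T1.a,T2.a)
SC (8): (0,0,2), (0,1,0), (0,1,2), (0,2,2), (2,0,2), (2,1,0), (2,1,2), (2,2,2)
TSO (12): (0,0,0), (0,0,2), (0,1,0), (0,1,2), (0,2,0), (0,2,2), (2,0,0), (2,0,2), (2,1,0), (2,1,2), (2,2,0), (2,2,2)
PSO (12): (0,0,0), (0,0,2), (0,1,0), (0,1,2), (0,2,0), (0,2,2), (2,0,0), (2,0,2), (2,1,0), (2,1,2), (2,2,0), (2,2,2)
target (2,2,0) ∈ {TSO,PSO}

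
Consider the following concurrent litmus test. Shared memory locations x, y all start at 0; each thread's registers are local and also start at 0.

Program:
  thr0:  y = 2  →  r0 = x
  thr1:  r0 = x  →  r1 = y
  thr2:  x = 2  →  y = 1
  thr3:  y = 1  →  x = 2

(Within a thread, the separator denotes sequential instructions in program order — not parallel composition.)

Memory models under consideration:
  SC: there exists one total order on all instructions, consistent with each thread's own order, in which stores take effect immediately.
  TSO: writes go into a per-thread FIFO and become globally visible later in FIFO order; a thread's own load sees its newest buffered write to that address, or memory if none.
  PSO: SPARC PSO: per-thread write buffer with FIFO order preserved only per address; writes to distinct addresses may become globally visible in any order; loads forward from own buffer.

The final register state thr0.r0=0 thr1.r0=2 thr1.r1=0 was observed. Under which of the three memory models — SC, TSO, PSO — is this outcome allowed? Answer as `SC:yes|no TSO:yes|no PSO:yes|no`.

SC:no TSO:yes PSO:yes

outcome vector order: (thr0.r0,thr1.r0,thr1.r1)
[SC] allowed = {000, 001, 002, 021, 022, 200, 201, 202, 220, 221, 222}
[TSO] allowed = {000, 001, 002, 020, 021, 022, 200, 201, 202, 220, 221, 222}
[PSO] allowed = {000, 001, 002, 020, 021, 022, 200, 201, 202, 220, 221, 222}
target 020 ∈ {TSO,PSO}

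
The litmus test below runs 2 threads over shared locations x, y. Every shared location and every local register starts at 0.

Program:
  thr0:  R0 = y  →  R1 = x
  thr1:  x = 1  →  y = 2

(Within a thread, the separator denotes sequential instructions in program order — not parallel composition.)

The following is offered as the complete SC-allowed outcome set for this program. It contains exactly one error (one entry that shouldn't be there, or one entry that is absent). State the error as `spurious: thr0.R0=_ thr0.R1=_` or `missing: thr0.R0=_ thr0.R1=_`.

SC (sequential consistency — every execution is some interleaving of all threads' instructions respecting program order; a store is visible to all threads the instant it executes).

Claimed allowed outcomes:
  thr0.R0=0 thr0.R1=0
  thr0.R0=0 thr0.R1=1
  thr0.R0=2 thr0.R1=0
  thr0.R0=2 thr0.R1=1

spurious: thr0.R0=2 thr0.R1=0

outcome vector order: (thr0.R0,thr0.R1)
under SC → 0/0; 0/1; 2/1
claimed∖SC = {2/0}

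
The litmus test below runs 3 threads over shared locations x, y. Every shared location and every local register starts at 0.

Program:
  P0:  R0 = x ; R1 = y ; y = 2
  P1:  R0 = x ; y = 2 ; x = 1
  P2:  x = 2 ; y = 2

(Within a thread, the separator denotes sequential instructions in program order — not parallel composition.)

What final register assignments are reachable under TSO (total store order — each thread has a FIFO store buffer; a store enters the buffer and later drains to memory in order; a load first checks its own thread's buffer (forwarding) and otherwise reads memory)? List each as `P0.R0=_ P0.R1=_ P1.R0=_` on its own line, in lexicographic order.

outcome vector order: (P0.R0,P0.R1,P1.R0)
|TSO outcomes| = 10

P0.R0=0 P0.R1=0 P1.R0=0
P0.R0=0 P0.R1=0 P1.R0=2
P0.R0=0 P0.R1=2 P1.R0=0
P0.R0=0 P0.R1=2 P1.R0=2
P0.R0=1 P0.R1=2 P1.R0=0
P0.R0=1 P0.R1=2 P1.R0=2
P0.R0=2 P0.R1=0 P1.R0=0
P0.R0=2 P0.R1=0 P1.R0=2
P0.R0=2 P0.R1=2 P1.R0=0
P0.R0=2 P0.R1=2 P1.R0=2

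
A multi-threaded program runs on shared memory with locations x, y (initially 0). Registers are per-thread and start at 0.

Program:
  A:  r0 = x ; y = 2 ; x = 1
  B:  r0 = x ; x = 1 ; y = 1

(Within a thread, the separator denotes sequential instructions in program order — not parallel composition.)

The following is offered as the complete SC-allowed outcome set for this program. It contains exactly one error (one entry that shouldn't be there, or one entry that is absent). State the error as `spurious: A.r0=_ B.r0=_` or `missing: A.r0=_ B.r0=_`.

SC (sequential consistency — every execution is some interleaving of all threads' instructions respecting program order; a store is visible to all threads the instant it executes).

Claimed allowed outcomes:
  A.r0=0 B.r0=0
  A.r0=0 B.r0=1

outcome vector order: (A.r0,B.r0)
SC (3): 00; 01; 10
SC∖claimed = {10}

missing: A.r0=1 B.r0=0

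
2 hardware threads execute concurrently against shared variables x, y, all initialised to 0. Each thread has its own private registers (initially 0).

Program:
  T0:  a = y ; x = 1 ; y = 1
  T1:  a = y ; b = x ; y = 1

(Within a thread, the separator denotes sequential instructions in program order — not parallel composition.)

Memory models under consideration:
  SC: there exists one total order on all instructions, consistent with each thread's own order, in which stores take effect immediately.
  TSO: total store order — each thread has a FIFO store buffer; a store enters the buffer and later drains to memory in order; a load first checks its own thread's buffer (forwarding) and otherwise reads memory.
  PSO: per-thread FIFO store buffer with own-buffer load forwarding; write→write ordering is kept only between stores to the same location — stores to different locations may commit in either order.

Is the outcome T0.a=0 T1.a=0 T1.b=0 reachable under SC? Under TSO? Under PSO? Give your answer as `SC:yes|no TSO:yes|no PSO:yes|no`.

SC:yes TSO:yes PSO:yes

outcome vector order: (T0.a,T1.a,T1.b)
SC (4): 0/0/0, 0/0/1, 0/1/1, 1/0/0
TSO (4): 0/0/0, 0/0/1, 0/1/1, 1/0/0
PSO (5): 0/0/0, 0/0/1, 0/1/0, 0/1/1, 1/0/0
target 0/0/0 ∈ {SC,TSO,PSO}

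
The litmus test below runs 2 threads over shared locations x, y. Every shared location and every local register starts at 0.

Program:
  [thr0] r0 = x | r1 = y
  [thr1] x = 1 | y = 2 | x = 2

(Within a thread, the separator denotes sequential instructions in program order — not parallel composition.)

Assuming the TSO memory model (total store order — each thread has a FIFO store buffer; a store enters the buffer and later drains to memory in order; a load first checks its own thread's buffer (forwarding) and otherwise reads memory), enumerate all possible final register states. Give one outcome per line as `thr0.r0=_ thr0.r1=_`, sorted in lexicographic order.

thr0.r0=0 thr0.r1=0
thr0.r0=0 thr0.r1=2
thr0.r0=1 thr0.r1=0
thr0.r0=1 thr0.r1=2
thr0.r0=2 thr0.r1=2

outcome vector order: (thr0.r0,thr0.r1)
|TSO outcomes| = 5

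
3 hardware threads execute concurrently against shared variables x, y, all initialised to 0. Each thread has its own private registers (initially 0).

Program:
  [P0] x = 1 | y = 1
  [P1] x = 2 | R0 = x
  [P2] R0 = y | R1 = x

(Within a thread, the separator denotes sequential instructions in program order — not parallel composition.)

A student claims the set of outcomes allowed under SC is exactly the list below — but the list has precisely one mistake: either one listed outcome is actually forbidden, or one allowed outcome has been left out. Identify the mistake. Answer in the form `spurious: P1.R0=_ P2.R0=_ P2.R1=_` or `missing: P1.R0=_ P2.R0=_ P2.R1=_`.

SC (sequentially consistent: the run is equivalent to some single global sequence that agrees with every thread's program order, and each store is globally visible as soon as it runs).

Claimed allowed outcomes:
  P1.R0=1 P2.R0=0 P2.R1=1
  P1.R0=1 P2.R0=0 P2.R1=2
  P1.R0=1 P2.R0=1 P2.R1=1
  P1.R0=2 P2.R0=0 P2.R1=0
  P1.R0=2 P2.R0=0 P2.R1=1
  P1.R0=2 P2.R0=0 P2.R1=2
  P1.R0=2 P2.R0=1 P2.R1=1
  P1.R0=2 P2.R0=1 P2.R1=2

missing: P1.R0=1 P2.R0=0 P2.R1=0

outcome vector order: (P1.R0,P2.R0,P2.R1)
[SC] allowed = {100, 101, 102, 111, 200, 201, 202, 211, 212}
SC∖claimed = {100}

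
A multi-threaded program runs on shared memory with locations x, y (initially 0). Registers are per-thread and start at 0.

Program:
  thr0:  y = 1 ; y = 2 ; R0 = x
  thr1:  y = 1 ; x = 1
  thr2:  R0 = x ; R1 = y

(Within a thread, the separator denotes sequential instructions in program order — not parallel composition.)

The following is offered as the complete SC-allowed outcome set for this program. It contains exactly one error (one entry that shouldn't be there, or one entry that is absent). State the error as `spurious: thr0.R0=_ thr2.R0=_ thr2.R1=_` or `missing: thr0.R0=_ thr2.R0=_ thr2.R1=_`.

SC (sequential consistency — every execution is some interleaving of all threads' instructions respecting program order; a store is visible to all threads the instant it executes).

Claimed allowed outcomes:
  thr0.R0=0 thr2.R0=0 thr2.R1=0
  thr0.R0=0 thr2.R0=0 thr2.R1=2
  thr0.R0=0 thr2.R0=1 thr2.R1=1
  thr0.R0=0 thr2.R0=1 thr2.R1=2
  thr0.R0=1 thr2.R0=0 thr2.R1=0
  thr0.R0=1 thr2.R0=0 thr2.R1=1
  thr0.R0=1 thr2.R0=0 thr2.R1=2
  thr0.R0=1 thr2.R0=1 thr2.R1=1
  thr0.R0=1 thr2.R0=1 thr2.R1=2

outcome vector order: (thr0.R0,thr2.R0,thr2.R1)
under SC → (0,0,0), (0,0,1), (0,0,2), (0,1,1), (0,1,2), (1,0,0), (1,0,1), (1,0,2), (1,1,1), (1,1,2)
SC∖claimed = {(0,0,1)}

missing: thr0.R0=0 thr2.R0=0 thr2.R1=1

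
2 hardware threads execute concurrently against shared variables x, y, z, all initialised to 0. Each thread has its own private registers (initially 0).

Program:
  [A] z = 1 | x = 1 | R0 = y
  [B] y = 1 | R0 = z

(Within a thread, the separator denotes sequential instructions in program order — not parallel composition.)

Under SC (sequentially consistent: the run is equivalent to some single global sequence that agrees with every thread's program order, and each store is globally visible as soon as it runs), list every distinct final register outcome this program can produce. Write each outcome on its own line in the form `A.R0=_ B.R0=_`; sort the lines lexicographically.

outcome vector order: (A.R0,B.R0)
|SC outcomes| = 3

A.R0=0 B.R0=1
A.R0=1 B.R0=0
A.R0=1 B.R0=1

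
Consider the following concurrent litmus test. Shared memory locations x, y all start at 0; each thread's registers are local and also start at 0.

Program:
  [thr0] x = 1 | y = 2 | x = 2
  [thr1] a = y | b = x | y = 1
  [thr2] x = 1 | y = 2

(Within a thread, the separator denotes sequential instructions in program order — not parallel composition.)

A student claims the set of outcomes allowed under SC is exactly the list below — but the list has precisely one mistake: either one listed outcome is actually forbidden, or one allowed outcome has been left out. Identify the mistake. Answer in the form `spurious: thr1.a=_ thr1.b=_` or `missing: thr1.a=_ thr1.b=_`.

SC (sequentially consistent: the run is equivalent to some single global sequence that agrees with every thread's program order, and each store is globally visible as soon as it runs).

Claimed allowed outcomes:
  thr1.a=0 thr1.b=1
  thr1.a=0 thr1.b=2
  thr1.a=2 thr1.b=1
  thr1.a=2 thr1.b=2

missing: thr1.a=0 thr1.b=0

outcome vector order: (thr1.a,thr1.b)
under SC → <0 0>, <0 1>, <0 2>, <2 1>, <2 2>
SC∖claimed = {<0 0>}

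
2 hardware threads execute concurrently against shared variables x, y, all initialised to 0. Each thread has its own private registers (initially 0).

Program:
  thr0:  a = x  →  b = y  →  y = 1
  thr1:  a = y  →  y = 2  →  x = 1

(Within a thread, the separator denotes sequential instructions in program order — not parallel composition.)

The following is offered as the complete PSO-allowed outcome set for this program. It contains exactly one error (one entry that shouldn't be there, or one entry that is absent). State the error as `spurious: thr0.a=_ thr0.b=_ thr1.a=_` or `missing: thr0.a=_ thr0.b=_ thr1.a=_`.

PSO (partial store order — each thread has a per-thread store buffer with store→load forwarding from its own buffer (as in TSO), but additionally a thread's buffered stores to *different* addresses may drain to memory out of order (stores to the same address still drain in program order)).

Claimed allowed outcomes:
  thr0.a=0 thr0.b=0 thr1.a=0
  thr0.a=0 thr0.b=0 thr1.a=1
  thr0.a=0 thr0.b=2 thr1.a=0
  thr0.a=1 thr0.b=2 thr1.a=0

outcome vector order: (thr0.a,thr0.b,thr1.a)
[PSO] allowed = {000; 001; 020; 100; 120}
PSO∖claimed = {100}

missing: thr0.a=1 thr0.b=0 thr1.a=0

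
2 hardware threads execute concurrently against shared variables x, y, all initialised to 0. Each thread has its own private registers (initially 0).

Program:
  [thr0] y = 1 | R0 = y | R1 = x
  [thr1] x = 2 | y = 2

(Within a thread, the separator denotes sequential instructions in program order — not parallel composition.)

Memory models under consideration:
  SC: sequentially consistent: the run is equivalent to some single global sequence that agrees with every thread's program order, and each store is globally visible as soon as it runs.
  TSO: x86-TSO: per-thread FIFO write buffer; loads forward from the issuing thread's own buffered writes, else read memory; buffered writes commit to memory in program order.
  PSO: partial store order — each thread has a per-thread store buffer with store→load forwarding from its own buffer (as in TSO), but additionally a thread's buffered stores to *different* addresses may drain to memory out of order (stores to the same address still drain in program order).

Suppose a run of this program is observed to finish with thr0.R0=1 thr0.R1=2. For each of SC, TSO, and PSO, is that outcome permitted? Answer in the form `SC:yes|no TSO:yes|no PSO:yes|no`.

SC:yes TSO:yes PSO:yes

outcome vector order: (thr0.R0,thr0.R1)
SC: 3 outcomes — {<1 0>, <1 2>, <2 2>}
TSO: 3 outcomes — {<1 0>, <1 2>, <2 2>}
PSO: 4 outcomes — {<1 0>, <1 2>, <2 0>, <2 2>}
target <1 2> ∈ {SC,TSO,PSO}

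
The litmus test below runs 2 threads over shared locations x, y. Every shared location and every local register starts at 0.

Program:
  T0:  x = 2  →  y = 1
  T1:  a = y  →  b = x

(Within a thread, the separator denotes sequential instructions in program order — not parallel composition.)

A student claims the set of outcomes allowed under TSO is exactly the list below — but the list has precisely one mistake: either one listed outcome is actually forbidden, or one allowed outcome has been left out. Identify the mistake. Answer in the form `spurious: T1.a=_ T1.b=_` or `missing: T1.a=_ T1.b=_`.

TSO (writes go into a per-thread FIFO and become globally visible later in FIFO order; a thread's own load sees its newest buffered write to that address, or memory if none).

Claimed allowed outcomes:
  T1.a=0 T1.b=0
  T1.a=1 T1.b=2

outcome vector order: (T1.a,T1.b)
under TSO → <0 0>; <0 2>; <1 2>
TSO∖claimed = {<0 2>}

missing: T1.a=0 T1.b=2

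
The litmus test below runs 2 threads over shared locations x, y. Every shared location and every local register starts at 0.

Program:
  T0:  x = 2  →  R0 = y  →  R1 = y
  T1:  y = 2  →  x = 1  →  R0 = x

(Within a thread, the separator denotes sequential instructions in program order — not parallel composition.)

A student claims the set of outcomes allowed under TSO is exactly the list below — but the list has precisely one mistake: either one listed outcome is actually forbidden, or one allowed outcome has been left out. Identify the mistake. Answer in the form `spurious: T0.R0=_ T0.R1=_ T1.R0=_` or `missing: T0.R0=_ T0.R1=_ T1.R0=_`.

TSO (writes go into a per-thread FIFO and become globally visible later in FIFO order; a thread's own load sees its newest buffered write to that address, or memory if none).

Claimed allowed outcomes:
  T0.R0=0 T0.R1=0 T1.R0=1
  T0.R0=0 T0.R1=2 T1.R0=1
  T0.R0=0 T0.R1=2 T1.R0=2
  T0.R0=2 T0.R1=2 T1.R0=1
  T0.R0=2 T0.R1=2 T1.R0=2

missing: T0.R0=0 T0.R1=0 T1.R0=2

outcome vector order: (T0.R0,T0.R1,T1.R0)
[TSO] allowed = {001; 002; 021; 022; 221; 222}
TSO∖claimed = {002}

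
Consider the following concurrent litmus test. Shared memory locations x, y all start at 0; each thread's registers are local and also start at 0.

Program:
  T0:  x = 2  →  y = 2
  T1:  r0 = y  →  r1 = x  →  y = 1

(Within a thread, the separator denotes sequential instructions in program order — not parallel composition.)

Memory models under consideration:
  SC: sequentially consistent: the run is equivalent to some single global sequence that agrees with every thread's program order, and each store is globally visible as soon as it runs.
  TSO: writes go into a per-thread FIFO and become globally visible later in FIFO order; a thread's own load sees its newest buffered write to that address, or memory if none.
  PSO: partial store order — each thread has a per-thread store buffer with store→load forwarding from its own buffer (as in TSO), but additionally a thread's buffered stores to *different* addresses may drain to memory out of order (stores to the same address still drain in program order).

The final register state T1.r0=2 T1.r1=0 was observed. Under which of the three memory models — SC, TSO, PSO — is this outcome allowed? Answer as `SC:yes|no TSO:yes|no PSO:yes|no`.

outcome vector order: (T1.r0,T1.r1)
SC (3): (0,0) (0,2) (2,2)
TSO (3): (0,0) (0,2) (2,2)
PSO (4): (0,0) (0,2) (2,0) (2,2)
target (2,0) ∈ {PSO}

SC:no TSO:no PSO:yes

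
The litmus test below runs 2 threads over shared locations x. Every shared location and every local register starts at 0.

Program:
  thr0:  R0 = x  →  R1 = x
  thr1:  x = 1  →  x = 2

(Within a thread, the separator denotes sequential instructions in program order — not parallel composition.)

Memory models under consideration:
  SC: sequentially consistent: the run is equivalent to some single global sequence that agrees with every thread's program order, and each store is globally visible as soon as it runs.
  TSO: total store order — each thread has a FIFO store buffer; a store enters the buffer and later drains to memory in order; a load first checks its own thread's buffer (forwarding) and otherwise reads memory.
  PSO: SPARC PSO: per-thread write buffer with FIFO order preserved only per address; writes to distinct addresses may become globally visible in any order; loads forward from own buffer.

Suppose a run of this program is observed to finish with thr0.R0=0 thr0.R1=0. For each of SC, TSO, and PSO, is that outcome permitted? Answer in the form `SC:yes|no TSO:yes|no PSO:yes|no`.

outcome vector order: (thr0.R0,thr0.R1)
under SC → (0,0) (0,1) (0,2) (1,1) (1,2) (2,2)
under TSO → (0,0) (0,1) (0,2) (1,1) (1,2) (2,2)
under PSO → (0,0) (0,1) (0,2) (1,1) (1,2) (2,2)
target (0,0) ∈ {SC,TSO,PSO}

SC:yes TSO:yes PSO:yes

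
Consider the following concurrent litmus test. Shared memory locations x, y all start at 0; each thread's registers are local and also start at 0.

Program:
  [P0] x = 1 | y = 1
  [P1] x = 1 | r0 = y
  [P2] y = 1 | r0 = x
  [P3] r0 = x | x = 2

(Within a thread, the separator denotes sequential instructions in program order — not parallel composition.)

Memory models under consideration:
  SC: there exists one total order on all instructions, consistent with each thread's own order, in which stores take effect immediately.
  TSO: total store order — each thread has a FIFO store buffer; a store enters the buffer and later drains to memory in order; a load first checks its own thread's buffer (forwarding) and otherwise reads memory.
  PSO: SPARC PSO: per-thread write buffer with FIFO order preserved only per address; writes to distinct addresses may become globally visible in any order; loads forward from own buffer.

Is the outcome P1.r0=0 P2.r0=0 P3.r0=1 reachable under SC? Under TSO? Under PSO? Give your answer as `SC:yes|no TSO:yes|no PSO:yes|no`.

SC:no TSO:yes PSO:yes

outcome vector order: (P1.r0,P2.r0,P3.r0)
SC (10): (0,1,0), (0,1,1), (0,2,0), (0,2,1), (1,0,0), (1,0,1), (1,1,0), (1,1,1), (1,2,0), (1,2,1)
TSO (12): (0,0,0), (0,0,1), (0,1,0), (0,1,1), (0,2,0), (0,2,1), (1,0,0), (1,0,1), (1,1,0), (1,1,1), (1,2,0), (1,2,1)
PSO (12): (0,0,0), (0,0,1), (0,1,0), (0,1,1), (0,2,0), (0,2,1), (1,0,0), (1,0,1), (1,1,0), (1,1,1), (1,2,0), (1,2,1)
target (0,0,1) ∈ {TSO,PSO}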